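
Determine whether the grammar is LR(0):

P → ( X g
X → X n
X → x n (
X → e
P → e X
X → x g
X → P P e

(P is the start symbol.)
No. Shift-reduce conflict between [P → e X .] and [X → X . n]

Augment with P' → P and build the canonical LR(0) collection (I0 = CLOSURE({[P' → . P]}), then GOTO on every symbol after a dot until no new states appear). It has 16 states:
  I0: { [P → . ( X g], [P → . e X], [P' → . P] }  — shift
  I1: { [P → ( . X g], [P → . ( X g], [P → . e X], [X → . P P e], [X → . X n], [X → . e], [X → . x g], [X → . x n (] }  — shift
  I2: { [P' → P .] }  — accept
  I3: { [P → . ( X g], [P → . e X], [P → e . X], [X → . P P e], [X → . X n], [X → . e], [X → . x g], [X → . x n (] }  — shift
  I4: { [P → . ( X g], [P → . e X], [X → P . P e] }  — shift
  I5: { [P → e X .], [X → X . n] }  — shift, reduce
  I6: { [P → . ( X g], [P → . e X], [P → e . X], [X → . P P e], [X → . X n], [X → . e], [X → . x g], [X → . x n (], [X → e .] }  — shift, reduce
  I7: { [X → x . g], [X → x . n (] }  — shift
  I8: { [X → x g .] }  — reduce
  I9: { [X → x n . (] }  — shift
  I10: { [X → x n ( .] }  — reduce
  I11: { [X → X n .] }  — reduce
  I12: { [X → P P . e] }  — shift
  I13: { [X → P P e .] }  — reduce
  I14: { [P → ( X . g], [X → X . n] }  — shift
  I15: { [P → ( X g .] }  — reduce

Conflict in state I5:
  Shift-reduce conflict between [P → e X .] and [X → X . n]
So the grammar is NOT LR(0).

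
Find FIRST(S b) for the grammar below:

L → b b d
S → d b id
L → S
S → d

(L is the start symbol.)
FIRST sets of the non-terminals involved (from the grammar, by fixed-point iteration):
  FIRST(S) = { 'd' }

To compute FIRST(S b), process the symbols left to right:
Symbol S is a non-terminal. Add FIRST(S) \ {ε} = { 'd' }
S is not nullable (ε ∉ FIRST(S)), so stop here.
FIRST(S b) = { 'd' }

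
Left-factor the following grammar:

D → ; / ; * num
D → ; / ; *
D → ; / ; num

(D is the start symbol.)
D → ; / ; D'
D' → * D''
D'' → num
D'' → ε
D' → num

Left-factoring transforms A → αβ₁ | αβ₂ into A → αA' and A' → β₁ | β₂
(α is the longest common prefix among the alternatives). Repeat until
no nonterminal has two alternatives with a common prefix.

Round 1: D has alternatives sharing prefix '; / ;'. Introduce D': D → ; / ; D'
  Add: D' → * num
  Add: D' → *
  Add: D' → num

Round 2: D' has alternatives sharing prefix '*'. Introduce D'': D' → * D''
  Add: D'' → num
  Add: D'' → ε

No remaining common prefixes — done.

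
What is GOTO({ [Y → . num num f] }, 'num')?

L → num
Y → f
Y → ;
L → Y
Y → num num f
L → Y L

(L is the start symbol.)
GOTO(I, 'num') = CLOSURE({ [A → αX.β] : [A → α.Xβ] ∈ I, X = 'num' })

Items with dot before 'num', with the dot advanced:
  [Y → . num num f] → [Y → num . num f]
Closure adds nothing (no advanced item has the dot before a non-terminal).

GOTO = { [Y → num . num f] }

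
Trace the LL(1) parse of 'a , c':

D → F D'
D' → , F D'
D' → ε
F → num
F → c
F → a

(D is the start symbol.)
LL(1) parsing maintains a stack (initially the start symbol over $) and the input. At each step: if the stack top is a terminal, match it against the current input token; if it is a non-terminal N, replace it with the RHS of M[N, lookahead] (the unique production whose predict set contains the lookahead).

Stack is shown with the top on the left.

Stack     Input    Action
-------------------------
D $       a , c $  output D → F D'
F D' $    a , c $  output F → a
a D' $    a , c $  match 'a'
D' $      , c $    output D' → , F D'
, F D' $  , c $    match ','
F D' $    c $      output F → c
c D' $    c $      match 'c'
D' $      $        output D' → ε
$         $        accept

The string is accepted.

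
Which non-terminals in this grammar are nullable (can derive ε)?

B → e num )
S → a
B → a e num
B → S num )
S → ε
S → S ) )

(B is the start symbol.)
ε-productions: S → ε
So S is immediately nullable.
No further non-terminal can be added: every production for the remaining non-terminals contains a terminal or a non-nullable non-terminal.
Nullable = { 'S' }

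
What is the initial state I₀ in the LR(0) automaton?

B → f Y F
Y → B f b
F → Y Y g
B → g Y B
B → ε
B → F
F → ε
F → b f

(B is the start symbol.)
First, augment the grammar with B' → B
I₀ = CLOSURE({ [B' → . B] }):
  [B' → . B] has the dot before B: add [B → . f Y F], [B → . g Y B], [B → .], [B → . F]
  [B → . F] has the dot before F: add [F → . Y Y g], [F → .], [F → . b f]
  [F → . Y Y g] has the dot before Y: add [Y → . B f b]
No further items can be added.

I₀ = { [B → . F], [B → . f Y F], [B → . g Y B], [B → .], [B' → . B], [F → . Y Y g], [F → . b f], [F → .], [Y → . B f b] }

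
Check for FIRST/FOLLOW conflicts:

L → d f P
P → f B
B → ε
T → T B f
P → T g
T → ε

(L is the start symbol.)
Nullable non-terminals: B, T.
FIRST sets used below: FIRST(T) = { 'f', ε }, FIRST(B) = { ε }
B has a nullable alternative but only one production, so nothing to check.

T: nullable alternative(s) T → ε; FOLLOW(T) = { 'f', 'g' }
  T → T B f: FIRST \ {ε} = { 'f' } — overlaps FOLLOW(T) on { 'f' }: CONFLICT
  T → ε: FIRST \ {ε} = { } — this is the only nullable alternative, skip

L, P have no nullable alternative, so no FIRST/FOLLOW check is needed there.

So the grammar has 1 FIRST/FOLLOW conflict (marked CONFLICT above).

Answer: Yes. T → T B f with FOLLOW(T) on { 'f' }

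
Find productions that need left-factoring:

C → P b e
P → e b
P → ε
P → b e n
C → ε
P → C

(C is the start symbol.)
No, left-factoring is not needed

Left-factoring is needed when two productions for the same non-terminal
share a common prefix on the right-hand side.

Productions for C:
  C → P b e
  C → ε
Productions for P:
  P → e b
  P → ε
  P → b e n
  P → C

No common prefixes found.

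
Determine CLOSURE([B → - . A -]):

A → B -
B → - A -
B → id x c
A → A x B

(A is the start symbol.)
{ [A → . A x B], [A → . B -], [B → - . A -], [B → . - A -], [B → . id x c] }

To compute CLOSURE, for each item [A → α.Bβ] where B is a non-terminal, add [B → .γ] for all productions B → γ; repeat for the newly added items until nothing changes.

Start with: [B → - . A -]
  [B → - . A -] has the dot before A: add [A → . B -], [A → . A x B]
  [A → . B -] has the dot before B: add [B → . - A -], [B → . id x c]
No further items can be added.

CLOSURE = { [A → . A x B], [A → . B -], [B → - . A -], [B → . - A -], [B → . id x c] }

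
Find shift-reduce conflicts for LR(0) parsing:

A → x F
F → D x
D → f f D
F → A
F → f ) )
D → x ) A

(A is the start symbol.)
No shift-reduce conflicts

A shift-reduce conflict occurs when an LR(0) state has both:
  - a complete (reduce) item [A → α .] (dot at the end), and
  - a shift item [B → β . c γ] (dot before a terminal).

Augment with A' → A and build the canonical LR(0) collection (I0 = CLOSURE({[A' → . A]}), then GOTO on every symbol after a dot until no new states appear). It has 17 states:
  I0: { [A → . x F], [A' → . A] }  — shift
  I1: { [A' → A .] }  — accept
  I2: { [A → . x F], [A → x . F], [D → . f f D], [D → . x ) A], [F → . A], [F → . D x], [F → . f ) )] }  — shift
  I3: { [F → A .] }  — reduce
  I4: { [F → D . x] }  — shift
  I5: { [A → x F .] }  — reduce
  I6: { [D → f . f D], [F → f . ) )] }  — shift
  I7: { [A → . x F], [A → x . F], [D → . f f D], [D → . x ) A], [D → x . ) A], [F → . A], [F → . D x], [F → . f ) )] }  — shift
  I8: { [A → . x F], [D → x ) . A] }  — shift
  I9: { [D → x ) A .] }  — reduce
  I10: { [F → f ) . )] }  — shift
  I11: { [D → . f f D], [D → . x ) A], [D → f f . D] }  — shift
  I12: { [D → f f D .] }  — reduce
  I13: { [D → f . f D] }  — shift
  I14: { [D → x . ) A] }  — shift
  I15: { [F → f ) ) .] }  — reduce
  I16: { [F → D x .] }  — reduce

No state contains both a complete item and a shift item.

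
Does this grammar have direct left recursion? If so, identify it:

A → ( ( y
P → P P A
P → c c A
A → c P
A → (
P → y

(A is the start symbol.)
Direct left recursion occurs when N → N α for some non-terminal N (the right-hand side begins with the left-hand side itself).

A → ( ( y: starts with '('
P → P P A: LEFT RECURSIVE (starts with P)
P → c c A: starts with c
A → c P: starts with c
A → (: starts with '('
P → y: starts with y

The grammar has direct left recursion on: P.

Answer: Yes, P is left-recursive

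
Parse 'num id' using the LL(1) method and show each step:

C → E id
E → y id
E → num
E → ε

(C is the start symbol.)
LL(1) parsing maintains a stack (initially the start symbol over $) and the input. At each step: if the stack top is a terminal, match it against the current input token; if it is a non-terminal N, replace it with the RHS of M[N, lookahead] (the unique production whose predict set contains the lookahead).

Stack is shown with the top on the left.

Stack     Input     Action
--------------------------
C $       num id $  output C → E id
E id $    num id $  output E → num
num id $  num id $  match 'num'
id $      id $      match 'id'
$         $         accept

The string is accepted.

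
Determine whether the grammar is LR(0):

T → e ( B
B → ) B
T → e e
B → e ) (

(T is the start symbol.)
Augment with T' → T and build the canonical LR(0) collection (I0 = CLOSURE({[T' → . T]}), then GOTO on every symbol after a dot until no new states appear). It has 11 states:
  I0: { [T → . e ( B], [T → . e e], [T' → . T] }  — shift
  I1: { [T' → T .] }  — accept
  I2: { [T → e . ( B], [T → e . e] }  — shift
  I3: { [B → . ) B], [B → . e ) (], [T → e ( . B] }  — shift
  I4: { [T → e e .] }  — reduce
  I5: { [B → ) . B], [B → . ) B], [B → . e ) (] }  — shift
  I6: { [T → e ( B .] }  — reduce
  I7: { [B → e . ) (] }  — shift
  I8: { [B → e ) . (] }  — shift
  I9: { [B → e ) ( .] }  — reduce
  I10: { [B → ) B .] }  — reduce

Every state is either a pure shift/goto state or contains exactly one complete item and nothing to shift — no conflicts. The grammar is LR(0).

Answer: Yes, the grammar is LR(0)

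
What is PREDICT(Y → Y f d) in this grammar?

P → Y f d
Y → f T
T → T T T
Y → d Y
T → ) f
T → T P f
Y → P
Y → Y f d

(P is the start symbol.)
PREDICT(Y → Y f d) = (FIRST(RHS) \ {ε}) ∪ (FOLLOW(Y) if ε ∈ FIRST(RHS), i.e. RHS ⇒* ε)
FIRST(Y) = { 'd', 'f' }
FIRST(Y f d) = { 'd', 'f' }
ε ∉ FIRST(Y f d), so FOLLOW(Y) is not added.
PREDICT(Y → Y f d) = { 'd', 'f' }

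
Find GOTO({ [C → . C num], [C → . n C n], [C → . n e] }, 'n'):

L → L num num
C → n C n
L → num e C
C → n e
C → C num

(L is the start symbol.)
GOTO(I, 'n') = CLOSURE({ [A → αX.β] : [A → α.Xβ] ∈ I, X = 'n' })

Items with dot before 'n', with the dot advanced:
  [C → . n C n] → [C → n . C n]
  [C → . n e] → [C → n . e]
Closure of the advanced items:
  [C → n . C n] has the dot before C: add [C → . n C n], [C → . n e], [C → . C num]

GOTO = { [C → . C num], [C → . n C n], [C → . n e], [C → n . C n], [C → n . e] }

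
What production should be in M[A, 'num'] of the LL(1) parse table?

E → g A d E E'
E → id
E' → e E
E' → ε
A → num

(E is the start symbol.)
A → num

To find M[A, 'num'], we find productions for A where 'num' is in the predict set (PREDICT(N → α) = (FIRST(α) \ {ε}) ∪ (FOLLOW(N) if α ⇒* ε)).

A → num: PREDICT = { 'num' }
  'num' is in predict set, so this production goes in M[A, 'num']

M[A, 'num'] = A → num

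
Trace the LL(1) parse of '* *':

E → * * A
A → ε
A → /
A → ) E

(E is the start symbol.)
Stack is shown with the top on the left.

Stack    Input  Action
----------------------
E $      * * $  output E → * * A
* * A $  * * $  match '*'
* A $    * $    match '*'
A $      $      output A → ε
$        $      accept

The string is accepted.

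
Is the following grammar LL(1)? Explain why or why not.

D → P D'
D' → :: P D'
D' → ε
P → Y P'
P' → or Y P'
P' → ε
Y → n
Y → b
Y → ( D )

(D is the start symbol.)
Relevant sets:
  FOLLOW(D') = { $, ')' }
  FOLLOW(P') = { $, ')', '::' }

For D':
  PREDICT(D' → :: P D') = { '::' }
  PREDICT(D' → ε) = { $, ')' }
For P':
  PREDICT(P' → or Y P') = { 'or' }
  PREDICT(P' → ε) = { $, ')', '::' }
For Y:
  PREDICT(Y → n) = { 'n' }
  PREDICT(Y → b) = { 'b' }
  PREDICT(Y → '(' D ')') = { '(' }
D, P have a single production, so nothing to check there.

All predict sets are disjoint. The grammar IS LL(1).

Answer: Yes, the grammar is LL(1).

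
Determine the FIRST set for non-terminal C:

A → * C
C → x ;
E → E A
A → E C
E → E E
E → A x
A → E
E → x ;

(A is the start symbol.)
To compute FIRST(C), examine every production with C on the left-hand side, reading each right-hand side left to right until a non-nullable symbol is reached.

From C → x ;:
  - x is a terminal: add 'x' and stop

Collecting: FIRST(C) = { 'x' }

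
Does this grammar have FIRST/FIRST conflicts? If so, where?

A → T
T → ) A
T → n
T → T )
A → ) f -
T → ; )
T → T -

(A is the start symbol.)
Yes. A → T / A → ')' f '-' on { ')' }; T → ')' A / T → T ')' on { ')' }; T → ')' A / T → T '-' on { ')' }; T → n / T → T ')' on { 'n' }; T → n / T → T '-' on { 'n' }; T → T ')' / T → ';' ')' on { ';' }; T → T ')' / T → T '-' on { ')', ';', 'n' }; T → ';' ')' / T → T '-' on { ';' }

A FIRST/FIRST conflict occurs when two productions N → α and N → β for the same non-terminal have FIRST(α) ∩ FIRST(β) ≠ ∅ (with ε ∈ FIRST of a nullable right-hand side, so two nullable alternatives also conflict).

FIRST sets of the non-terminals at (or reachable through a nullable prefix from) the front of some alternative:
  FIRST(T) = { ')', ';', 'n' }

Productions for A:
  A → T: FIRST = { ')', ';', 'n' }
  A → ) f -: FIRST = { ')' }
Productions for T:
  T → ) A: FIRST = { ')' }
  T → n: FIRST = { 'n' }
  T → T ): FIRST = { ')', ';', 'n' }
  T → ; ): FIRST = { ';' }
  T → T -: FIRST = { ')', ';', 'n' }

Conflict for A: A → T and A → ) f -
  Overlap: { ')' }
Conflict for T: T → ) A and T → T )
  Overlap: { ')' }
Conflict for T: T → ) A and T → T -
  Overlap: { ')' }
Conflict for T: T → n and T → T )
  Overlap: { 'n' }
Conflict for T: T → n and T → T -
  Overlap: { 'n' }
Conflict for T: T → T ) and T → ; )
  Overlap: { ';' }
Conflict for T: T → T ) and T → T -
  Overlap: { ')', ';', 'n' }
Conflict for T: T → ; ) and T → T -
  Overlap: { ';' }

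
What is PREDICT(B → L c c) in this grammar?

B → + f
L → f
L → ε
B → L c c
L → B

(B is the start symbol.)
{ '+', 'c', 'f' }

PREDICT(B → L c c) = (FIRST(RHS) \ {ε}) ∪ (FOLLOW(B) if ε ∈ FIRST(RHS), i.e. RHS ⇒* ε)
FIRST(L) = { '+', 'c', 'f', ε }
FIRST(L c c) = { '+', 'c', 'f' }
ε ∉ FIRST(L c c), so FOLLOW(B) is not added.
PREDICT(B → L c c) = { '+', 'c', 'f' }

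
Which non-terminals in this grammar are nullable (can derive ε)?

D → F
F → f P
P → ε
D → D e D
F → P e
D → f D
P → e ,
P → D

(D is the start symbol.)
A non-terminal is nullable if it can derive ε (the empty string): either it has an ε-production, or it has a production whose right-hand side consists entirely of nullable non-terminals.

ε-productions: P → ε
So P is immediately nullable.
No further non-terminal can be added: every production for the remaining non-terminals contains a terminal or a non-nullable non-terminal.
Nullable = { 'P' }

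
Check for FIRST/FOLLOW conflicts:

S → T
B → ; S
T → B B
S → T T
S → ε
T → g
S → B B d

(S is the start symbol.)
Yes. S → T with FOLLOW(S) on { ';', 'g' }; S → T T with FOLLOW(S) on { ';', 'g' }; S → B B d with FOLLOW(S) on { ';' }

A FIRST/FOLLOW conflict occurs when a non-terminal N has a nullable alternative N → β (β ⇒* ε) and another alternative N → α with FIRST(α) ∩ FOLLOW(N) ≠ ∅: on such a lookahead the parser cannot decide between expanding α and letting N vanish via β.

Nullable non-terminals: S.
FIRST sets used below: FIRST(T) = { ';', 'g' }, FIRST(B) = { ';' }

S: nullable alternative(s) S → ε; FOLLOW(S) = { $, ';', 'd', 'g' }
  S → T: FIRST \ {ε} = { ';', 'g' } — overlaps FOLLOW(S) on { ';', 'g' }: CONFLICT
  S → T T: FIRST \ {ε} = { ';', 'g' } — overlaps FOLLOW(S) on { ';', 'g' }: CONFLICT
  S → ε: FIRST \ {ε} = { } — this is the only nullable alternative, skip
  S → B B d: FIRST \ {ε} = { ';' } — overlaps FOLLOW(S) on { ';' }: CONFLICT

B, T have no nullable alternative, so no FIRST/FOLLOW check is needed there.

So the grammar has 3 FIRST/FOLLOW conflicts (marked CONFLICT above).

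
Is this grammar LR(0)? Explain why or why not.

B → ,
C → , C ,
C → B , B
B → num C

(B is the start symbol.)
A grammar is LR(0) if no state in the canonical LR(0) collection has:
  - both a shift item (dot before a terminal) and a complete item (shift-reduce conflict), or
  - two or more complete items (reduce-reduce conflict; the accept item [B' → B .] counts as a complete item here).

Augment with B' → B and build the canonical LR(0) collection (I0 = CLOSURE({[B' → . B]}), then GOTO on every symbol after a dot until no new states appear). It has 11 states:
  I0: { [B → . ,], [B → . num C], [B' → . B] }  — shift
  I1: { [B → , .] }  — reduce
  I2: { [B' → B .] }  — accept
  I3: { [B → . ,], [B → . num C], [B → num . C], [C → . , C ,], [C → . B , B] }  — shift
  I4: { [B → , .], [B → . ,], [B → . num C], [C → , . C ,], [C → . , C ,], [C → . B , B] }  — shift, reduce
  I5: { [C → B . , B] }  — shift
  I6: { [B → num C .] }  — reduce
  I7: { [B → . ,], [B → . num C], [C → B , . B] }  — shift
  I8: { [C → B , B .] }  — reduce
  I9: { [C → , C . ,] }  — shift
  I10: { [C → , C , .] }  — reduce

Conflict in state I4:
  Shift-reduce conflict between [B → , .] and [B → . ,]
So the grammar is NOT LR(0).

Answer: No. Shift-reduce conflict between [B → , .] and [B → . ,]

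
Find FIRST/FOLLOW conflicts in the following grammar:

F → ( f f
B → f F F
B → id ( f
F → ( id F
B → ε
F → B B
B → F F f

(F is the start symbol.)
A FIRST/FOLLOW conflict occurs when a non-terminal N has a nullable alternative N → β (β ⇒* ε) and another alternative N → α with FIRST(α) ∩ FOLLOW(N) ≠ ∅: on such a lookahead the parser cannot decide between expanding α and letting N vanish via β.

Nullable non-terminals: B, F.
FIRST sets used below: FIRST(F) = { '(', 'f', 'id', ε }, FIRST(B) = { '(', 'f', 'id', ε }

B: nullable alternative(s) B → ε; FOLLOW(B) = { $, '(', 'f', 'id' }
  B → f F F: FIRST \ {ε} = { 'f' } — overlaps FOLLOW(B) on { 'f' }: CONFLICT
  B → id ( f: FIRST \ {ε} = { 'id' } — overlaps FOLLOW(B) on { 'id' }: CONFLICT
  B → ε: FIRST \ {ε} = { } — this is the only nullable alternative, skip
  B → F F f: FIRST \ {ε} = { '(', 'f', 'id' } — overlaps FOLLOW(B) on { '(', 'f', 'id' }: CONFLICT

F: nullable alternative(s) F → B B; FOLLOW(F) = { $, '(', 'f', 'id' }
  F → ( f f: FIRST \ {ε} = { '(' } — overlaps FOLLOW(F) on { '(' }: CONFLICT
  F → ( id F: FIRST \ {ε} = { '(' } — overlaps FOLLOW(F) on { '(' }: CONFLICT
  F → B B: FIRST \ {ε} = { '(', 'f', 'id' } — this is the only nullable alternative, skip

So the grammar has 5 FIRST/FOLLOW conflicts (marked CONFLICT above).

Answer: Yes. F → '(' f f with FOLLOW(F) on { '(' }; F → '(' id F with FOLLOW(F) on { '(' }; B → f F F with FOLLOW(B) on { 'f' }; B → id '(' f with FOLLOW(B) on { 'id' }; B → F F f with FOLLOW(B) on { '(', 'f', 'id' }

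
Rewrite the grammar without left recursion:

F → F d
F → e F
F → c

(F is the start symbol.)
F → e F F'
F → c F'
F' → d F'
F' → ε

F is directly left-recursive. The standard transformation for
  A → A α₁ | ... | A α_m | β₁ | ... | β_n
is
  A  → β₁ A' | ... | β_n A'
  A' → α₁ A' | ... | α_m A' | ε

F → e F becomes F → e F F'
F → c becomes F → c F'
F → F d becomes F' → d F'
Add F' → ε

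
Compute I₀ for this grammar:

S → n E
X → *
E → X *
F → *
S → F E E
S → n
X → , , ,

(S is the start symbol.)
{ [F → . *], [S → . F E E], [S → . n E], [S → . n], [S' → . S] }

First, augment the grammar with S' → S
I₀ = CLOSURE({ [S' → . S] }):
  [S' → . S] has the dot before S: add [S → . n E], [S → . F E E], [S → . n]
  [S → . F E E] has the dot before F: add [F → . *]
No further items can be added.

I₀ = { [F → . *], [S → . F E E], [S → . n E], [S → . n], [S' → . S] }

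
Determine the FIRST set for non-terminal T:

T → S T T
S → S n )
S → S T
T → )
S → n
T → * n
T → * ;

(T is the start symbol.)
To compute FIRST(T), examine every production with T on the left-hand side, reading each right-hand side left to right until a non-nullable symbol is reached.

FIRST sets of the other non-terminals involved (by the same procedure, iterated to a fixed point):
  FIRST(S) = { 'n' }

From T → S T T:
  - S is a non-terminal: add FIRST(S) \ {ε} = { 'n' }
    S is not nullable, so stop
From T → ):
  - ')' is a terminal: add ')' and stop
From T → * n:
  - '*' is a terminal: add '*' and stop
From T → * ;:
  - '*' is a terminal: add '*' and stop

Collecting: FIRST(T) = { ')', '*', 'n' }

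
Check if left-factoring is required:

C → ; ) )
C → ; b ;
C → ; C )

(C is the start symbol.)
Yes, C has productions with common prefix ';'

Left-factoring is needed when two productions for the same non-terminal
share a common prefix on the right-hand side.

Productions for C:
  C → ; ) )
  C → ; b ;
  C → ; C )

Found common prefix ';' in productions for C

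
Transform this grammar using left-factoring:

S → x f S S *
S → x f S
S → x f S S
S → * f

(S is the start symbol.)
Left-factoring transforms A → αβ₁ | αβ₂ into A → αA' and A' → β₁ | β₂
(α is the longest common prefix among the alternatives). Repeat until
no nonterminal has two alternatives with a common prefix.

Round 1: S has alternatives sharing prefix 'x f S'. Introduce S': S → x f S S'
  Add: S' → S *
  Add: S' → ε
  Add: S' → S

Round 2: S' has alternatives sharing prefix 'S'. Introduce S'': S' → S S''
  Add: S'' → *
  Add: S'' → ε

No remaining common prefixes — done.

Resulting grammar:
S → x f S S'
S' → S S''
S'' → *
S'' → ε
S' → ε
S → * f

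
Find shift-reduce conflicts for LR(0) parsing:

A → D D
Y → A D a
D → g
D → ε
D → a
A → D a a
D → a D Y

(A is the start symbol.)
Yes — I0: [D → .] vs [D → . a]; I2: [D → .] vs [A → D . a a]; I3: [D → .] vs [D → . a]; I5: [D → .] vs [D → . a]; I6: [D → .] vs [D → . a]; I11: [D → .] vs [A → D a . a]; I12: [A → D a a .] vs [D → . a]

Augment with A' → A and build the canonical LR(0) collection (I0 = CLOSURE({[A' → . A]}), then GOTO on every symbol after a dot until no new states appear). It has 13 states:
  I0: { [A → . D D], [A → . D a a], [A' → . A], [D → . a D Y], [D → . a], [D → . g], [D → .] }  — shift, reduce
  I1: { [A' → A .] }  — accept
  I2: { [A → D . D], [A → D . a a], [D → . a D Y], [D → . a], [D → . g], [D → .] }  — shift, reduce
  I3: { [D → . a D Y], [D → . a], [D → . g], [D → .], [D → a . D Y], [D → a .] }  — shift, 2 reduces
  I4: { [D → g .] }  — reduce
  I5: { [A → . D D], [A → . D a a], [D → . a D Y], [D → . a], [D → . g], [D → .], [D → a D . Y], [Y → . A D a] }  — shift, reduce
  I6: { [D → . a D Y], [D → . a], [D → . g], [D → .], [Y → A . D a] }  — shift, reduce
  I7: { [D → a D Y .] }  — reduce
  I8: { [Y → A D . a] }  — shift
  I9: { [Y → A D a .] }  — reduce
  I10: { [A → D D .] }  — reduce
  I11: { [A → D a . a], [D → . a D Y], [D → . a], [D → . g], [D → .], [D → a . D Y], [D → a .] }  — shift, 2 reduces
  I12: { [A → D a a .], [D → . a D Y], [D → . a], [D → . g], [D → .], [D → a . D Y], [D → a .] }  — shift, 3 reduces

I0 contains reduce item [D → .] and shift items [D → . a], [D → . a D Y], [D → . g] — shift-reduce conflict.
I2 contains reduce item [D → .] and shift items [A → D . a a], [D → . a], [D → . a D Y], [D → . g] — shift-reduce conflict.
I3 contains reduce items [D → .], [D → a .] and shift items [D → . a], [D → . a D Y], [D → . g] — shift-reduce conflict.
I5 contains reduce item [D → .] and shift items [D → . a], [D → . a D Y], [D → . g] — shift-reduce conflict.
I6 contains reduce item [D → .] and shift items [D → . a], [D → . a D Y], [D → . g] — shift-reduce conflict.
I11 contains reduce items [D → .], [D → a .] and shift items [A → D a . a], [D → . a], [D → . a D Y], [D → . g] — shift-reduce conflict.
I12 contains reduce items [A → D a a .], [D → .], [D → a .] and shift items [D → . a], [D → . a D Y], [D → . g] — shift-reduce conflict.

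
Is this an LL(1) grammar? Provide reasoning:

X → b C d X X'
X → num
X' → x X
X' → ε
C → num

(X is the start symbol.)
No. Predict set conflict for X': { 'x' }

A grammar is LL(1) if for each non-terminal N with multiple productions, the predict sets of those productions are pairwise disjoint, where PREDICT(N → α) = (FIRST(α) \ {ε}) ∪ (FOLLOW(N) if α ⇒* ε).

Relevant sets:
  FOLLOW(X') = { $, 'x' }

For X:
  PREDICT(X → b C d X X') = { 'b' }
  PREDICT(X → num) = { 'num' }
For X':
  PREDICT(X' → x X) = { 'x' }
  PREDICT(X' → ε) = { $, 'x' }
C has a single production, so nothing to check there.

Conflict found: Predict set conflict for X': { 'x' }
The grammar is NOT LL(1).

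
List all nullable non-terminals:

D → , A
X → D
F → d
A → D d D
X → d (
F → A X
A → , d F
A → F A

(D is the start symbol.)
None

A non-terminal is nullable if it can derive ε (the empty string): either it has an ε-production, or it has a production whose right-hand side consists entirely of nullable non-terminals.

There are no ε-productions, so no non-terminal can derive ε.
No non-terminals are nullable.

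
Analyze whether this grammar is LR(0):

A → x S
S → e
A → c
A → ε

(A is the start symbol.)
No. Shift-reduce conflict between [A → .] and [A → . c]

A grammar is LR(0) if no state in the canonical LR(0) collection has:
  - both a shift item (dot before a terminal) and a complete item (shift-reduce conflict), or
  - two or more complete items (reduce-reduce conflict; the accept item [A' → A .] counts as a complete item here).

Augment with A' → A and build the canonical LR(0) collection (I0 = CLOSURE({[A' → . A]}), then GOTO on every symbol after a dot until no new states appear). It has 6 states:
  I0: { [A → . c], [A → . x S], [A → .], [A' → . A] }  — shift, reduce
  I1: { [A' → A .] }  — accept
  I2: { [A → c .] }  — reduce
  I3: { [A → x . S], [S → . e] }  — shift
  I4: { [A → x S .] }  — reduce
  I5: { [S → e .] }  — reduce

Conflict in state I0:
  Shift-reduce conflict between [A → .] and [A → . c]
So the grammar is NOT LR(0).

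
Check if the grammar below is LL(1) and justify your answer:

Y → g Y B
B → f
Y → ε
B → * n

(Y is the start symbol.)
Relevant sets:
  FOLLOW(Y) = { $, '*', 'f' }

For Y:
  PREDICT(Y → g Y B) = { 'g' }
  PREDICT(Y → ε) = { $, '*', 'f' }
For B:
  PREDICT(B → f) = { 'f' }
  PREDICT(B → '*' n) = { '*' }

All predict sets are disjoint. The grammar IS LL(1).

Answer: Yes, the grammar is LL(1).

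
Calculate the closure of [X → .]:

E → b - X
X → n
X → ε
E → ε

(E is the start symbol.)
Start with: [X → .]
The dot is at the end, so nothing is added.

CLOSURE = { [X → .] }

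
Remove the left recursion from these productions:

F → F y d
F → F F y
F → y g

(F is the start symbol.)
F is directly left-recursive. The standard transformation for
  A → A α₁ | ... | A α_m | β₁ | ... | β_n
is
  A  → β₁ A' | ... | β_n A'
  A' → α₁ A' | ... | α_m A' | ε

F → y g becomes F → y g F'
F → F y d becomes F' → y d F'
F → F F y becomes F' → F y F'
Add F' → ε

Resulting grammar:
F → y g F'
F' → y d F'
F' → F y F'
F' → ε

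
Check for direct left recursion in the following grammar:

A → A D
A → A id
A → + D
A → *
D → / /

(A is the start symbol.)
Direct left recursion occurs when N → N α for some non-terminal N (the right-hand side begins with the left-hand side itself).

A → A D: LEFT RECURSIVE (starts with A)
A → A id: LEFT RECURSIVE (starts with A)
A → + D: starts with '+'
A → *: starts with '*'
D → / /: starts with '/'

The grammar has direct left recursion on: A.

Answer: Yes, A is left-recursive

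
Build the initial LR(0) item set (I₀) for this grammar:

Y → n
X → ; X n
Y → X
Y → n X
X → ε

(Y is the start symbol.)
First, augment the grammar with Y' → Y
I₀ = CLOSURE({ [Y' → . Y] }):
  [Y' → . Y] has the dot before Y: add [Y → . n], [Y → . X], [Y → . n X]
  [Y → . X] has the dot before X: add [X → . ; X n], [X → .]
No further items can be added.

I₀ = { [X → . ; X n], [X → .], [Y → . X], [Y → . n X], [Y → . n], [Y' → . Y] }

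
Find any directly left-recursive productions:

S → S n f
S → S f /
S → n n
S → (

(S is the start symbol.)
Direct left recursion occurs when N → N α for some non-terminal N (the right-hand side begins with the left-hand side itself).

S → S n f: LEFT RECURSIVE (starts with S)
S → S f /: LEFT RECURSIVE (starts with S)
S → n n: starts with n
S → (: starts with '('

The grammar has direct left recursion on: S.

Answer: Yes, S is left-recursive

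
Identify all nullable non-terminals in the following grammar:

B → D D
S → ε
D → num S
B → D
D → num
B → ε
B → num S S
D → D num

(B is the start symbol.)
ε-productions: S → ε, B → ε
So S, B are immediately nullable.
No further non-terminal can be added: every production for the remaining non-terminals contains a terminal or a non-nullable non-terminal.
Nullable = { 'B', 'S' }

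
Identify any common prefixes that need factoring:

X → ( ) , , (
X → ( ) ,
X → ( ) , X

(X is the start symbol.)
Left-factoring is needed when two productions for the same non-terminal
share a common prefix on the right-hand side.

Productions for X:
  X → ( ) , , (
  X → ( ) ,
  X → ( ) , X

Found common prefix '( ) ,' in productions for X

Answer: Yes, X has productions with common prefix '( ) ,'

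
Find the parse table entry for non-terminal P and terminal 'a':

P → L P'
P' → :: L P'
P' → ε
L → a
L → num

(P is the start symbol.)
P → L P'

To find M[P, 'a'], we find productions for P where 'a' is in the predict set (PREDICT(N → α) = (FIRST(α) \ {ε}) ∪ (FOLLOW(N) if α ⇒* ε)).

Relevant sets:
  FIRST(L) = { 'a', 'num' }

P → L P': PREDICT = { 'a', 'num' }
  'a' is in predict set, so this production goes in M[P, 'a']

M[P, 'a'] = P → L P'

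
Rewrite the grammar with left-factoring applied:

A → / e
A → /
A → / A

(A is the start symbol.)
Left-factoring transforms A → αβ₁ | αβ₂ into A → αA' and A' → β₁ | β₂
(α is the longest common prefix among the alternatives). Repeat until
no nonterminal has two alternatives with a common prefix.

Round 1: A has alternatives sharing prefix '/'. Introduce A': A → / A'
  Add: A' → e
  Add: A' → ε
  Add: A' → A

No remaining common prefixes — done.

Resulting grammar:
A → / A'
A' → e
A' → ε
A' → A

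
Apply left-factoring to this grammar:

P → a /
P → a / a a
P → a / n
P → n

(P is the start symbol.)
P → a / P'
P' → ε
P' → a a
P' → n
P → n

Left-factoring transforms A → αβ₁ | αβ₂ into A → αA' and A' → β₁ | β₂
(α is the longest common prefix among the alternatives). Repeat until
no nonterminal has two alternatives with a common prefix.

Round 1: P has alternatives sharing prefix 'a /'. Introduce P': P → a / P'
  Add: P' → ε
  Add: P' → a a
  Add: P' → n

No remaining common prefixes — done.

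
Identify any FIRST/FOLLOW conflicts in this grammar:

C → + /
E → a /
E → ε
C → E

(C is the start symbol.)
Nullable non-terminals: C, E.
FIRST sets used below: FIRST(E) = { 'a', ε }

C: nullable alternative(s) C → E; FOLLOW(C) = { $ }
  C → + /: FIRST \ {ε} = { '+' } — disjoint from FOLLOW(C)
  C → E: FIRST \ {ε} = { 'a' } — this is the only nullable alternative, skip

E: nullable alternative(s) E → ε; FOLLOW(E) = { $ }
  E → a /: FIRST \ {ε} = { 'a' } — disjoint from FOLLOW(E)
  E → ε: FIRST \ {ε} = { } — this is the only nullable alternative, skip

No FIRST/FOLLOW conflicts found.

Answer: No FIRST/FOLLOW conflicts.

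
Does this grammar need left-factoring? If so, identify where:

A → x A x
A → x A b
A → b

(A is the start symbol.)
Yes, A has productions with common prefix 'x A'

Left-factoring is needed when two productions for the same non-terminal
share a common prefix on the right-hand side.

Productions for A:
  A → x A x
  A → x A b
  A → b

Found common prefix 'x A' in productions for A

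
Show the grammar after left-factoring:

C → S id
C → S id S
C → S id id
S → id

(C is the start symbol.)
Left-factoring transforms A → αβ₁ | αβ₂ into A → αA' and A' → β₁ | β₂
(α is the longest common prefix among the alternatives). Repeat until
no nonterminal has two alternatives with a common prefix.

Round 1: C has alternatives sharing prefix 'S id'. Introduce C': C → S id C'
  Add: C' → ε
  Add: C' → S
  Add: C' → id

No remaining common prefixes — done.

Resulting grammar:
C → S id C'
C' → ε
C' → S
C' → id
S → id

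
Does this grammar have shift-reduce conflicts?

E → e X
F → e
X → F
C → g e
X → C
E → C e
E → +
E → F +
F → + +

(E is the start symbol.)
Yes — I1: [E → + .] vs [F → + . +]; I5: [F → e .] vs [C → . g e]

A shift-reduce conflict occurs when an LR(0) state has both:
  - a complete (reduce) item [A → α .] (dot at the end), and
  - a shift item [B → β . c γ] (dot before a terminal).

Augment with E' → E and build the canonical LR(0) collection (I0 = CLOSURE({[E' → . E]}), then GOTO on every symbol after a dot until no new states appear). It has 16 states:
  I0: { [C → . g e], [E → . +], [E → . C e], [E → . F +], [E → . e X], [E' → . E], [F → . + +], [F → . e] }  — shift
  I1: { [E → + .], [F → + . +] }  — shift, reduce
  I2: { [E → C . e] }  — shift
  I3: { [E' → E .] }  — accept
  I4: { [E → F . +] }  — shift
  I5: { [C → . g e], [E → e . X], [F → . + +], [F → . e], [F → e .], [X → . C], [X → . F] }  — shift, reduce
  I6: { [C → g . e] }  — shift
  I7: { [C → g e .] }  — reduce
  I8: { [F → + . +] }  — shift
  I9: { [X → C .] }  — reduce
  I10: { [X → F .] }  — reduce
  I11: { [E → e X .] }  — reduce
  I12: { [F → e .] }  — reduce
  I13: { [F → + + .] }  — reduce
  I14: { [E → F + .] }  — reduce
  I15: { [E → C e .] }  — reduce

I1 contains reduce item [E → + .] and shift item [F → + . +] — shift-reduce conflict.
I5 contains reduce item [F → e .] and shift items [C → . g e], [F → . + +], [F → . e] — shift-reduce conflict.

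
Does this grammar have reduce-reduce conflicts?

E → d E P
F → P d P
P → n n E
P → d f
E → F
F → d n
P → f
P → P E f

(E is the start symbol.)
Yes — I10: [P → d f .] vs [P → f .]

Augment with E' → E and build the canonical LR(0) collection (I0 = CLOSURE({[E' → . E]}), then GOTO on every symbol after a dot until no new states appear). It has 19 states:
  I0: { [E → . F], [E → . d E P], [E' → . E], [F → . P d P], [F → . d n], [P → . P E f], [P → . d f], [P → . f], [P → . n n E] }  — shift
  I1: { [E' → E .] }  — accept
  I2: { [E → F .] }  — reduce
  I3: { [E → . F], [E → . d E P], [F → . P d P], [F → . d n], [F → P . d P], [P → . P E f], [P → . d f], [P → . f], [P → . n n E], [P → P . E f] }  — shift
  I4: { [E → . F], [E → . d E P], [E → d . E P], [F → . P d P], [F → . d n], [F → d . n], [P → . P E f], [P → . d f], [P → . f], [P → . n n E], [P → d . f] }  — shift
  I5: { [P → f .] }  — reduce
  I6: { [P → n . n E] }  — shift
  I7: { [E → . F], [E → . d E P], [F → . P d P], [F → . d n], [P → . P E f], [P → . d f], [P → . f], [P → . n n E], [P → n n . E] }  — shift
  I8: { [P → n n E .] }  — reduce
  I9: { [E → d E . P], [P → . P E f], [P → . d f], [P → . f], [P → . n n E] }  — shift
  I10: { [P → d f .], [P → f .] }  — 2 reduces
  I11: { [F → d n .], [P → n . n E] }  — shift, reduce
  I12: { [E → . F], [E → . d E P], [E → d E P .], [F → . P d P], [F → . d n], [P → . P E f], [P → . d f], [P → . f], [P → . n n E], [P → P . E f] }  — shift, reduce
  I13: { [P → d . f] }  — shift
  I14: { [P → d f .] }  — reduce
  I15: { [P → P E . f] }  — shift
  I16: { [P → P E f .] }  — reduce
  I17: { [E → . F], [E → . d E P], [E → d . E P], [F → . P d P], [F → . d n], [F → P d . P], [F → d . n], [P → . P E f], [P → . d f], [P → . f], [P → . n n E], [P → d . f] }  — shift
  I18: { [E → . F], [E → . d E P], [F → . P d P], [F → . d n], [F → P . d P], [F → P d P .], [P → . P E f], [P → . d f], [P → . f], [P → . n n E], [P → P . E f] }  — shift, reduce

I10 contains complete items [P → d f .], [P → f .] — reduce-reduce conflict.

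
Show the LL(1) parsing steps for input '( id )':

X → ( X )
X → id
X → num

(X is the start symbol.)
Stack is shown with the top on the left.

Stack    Input     Action
-------------------------
X $      ( id ) $  output X → ( X )
( X ) $  ( id ) $  match '('
X ) $    id ) $    output X → id
id ) $   id ) $    match 'id'
) $      ) $       match ')'
$        $         accept

The string is accepted.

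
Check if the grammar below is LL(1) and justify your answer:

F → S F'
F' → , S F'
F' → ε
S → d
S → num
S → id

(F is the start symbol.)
A grammar is LL(1) if for each non-terminal N with multiple productions, the predict sets of those productions are pairwise disjoint, where PREDICT(N → α) = (FIRST(α) \ {ε}) ∪ (FOLLOW(N) if α ⇒* ε).

Relevant sets:
  FOLLOW(F') = { $ }

For F':
  PREDICT(F' → ',' S F') = { ',' }
  PREDICT(F' → ε) = { $ }
For S:
  PREDICT(S → d) = { 'd' }
  PREDICT(S → num) = { 'num' }
  PREDICT(S → id) = { 'id' }
F has a single production, so nothing to check there.

All predict sets are disjoint. The grammar IS LL(1).

Answer: Yes, the grammar is LL(1).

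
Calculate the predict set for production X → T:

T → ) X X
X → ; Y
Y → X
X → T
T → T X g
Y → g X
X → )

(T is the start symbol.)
{ ')' }

PREDICT(X → T) = (FIRST(RHS) \ {ε}) ∪ (FOLLOW(X) if ε ∈ FIRST(RHS), i.e. RHS ⇒* ε)
FIRST(T) = { ')' }
FIRST(T) = { ')' }
ε ∉ FIRST(T), so FOLLOW(X) is not added.
PREDICT(X → T) = { ')' }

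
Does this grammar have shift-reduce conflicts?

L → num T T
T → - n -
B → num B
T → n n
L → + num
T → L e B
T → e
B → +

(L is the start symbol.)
No shift-reduce conflicts

A shift-reduce conflict occurs when an LR(0) state has both:
  - a complete (reduce) item [A → α .] (dot at the end), and
  - a shift item [B → β . c γ] (dot before a terminal).

Augment with L' → L and build the canonical LR(0) collection (I0 = CLOSURE({[L' → . L]}), then GOTO on every symbol after a dot until no new states appear). It has 19 states:
  I0: { [L → . + num], [L → . num T T], [L' → . L] }  — shift
  I1: { [L → + . num] }  — shift
  I2: { [L' → L .] }  — accept
  I3: { [L → . + num], [L → . num T T], [L → num . T T], [T → . - n -], [T → . L e B], [T → . e], [T → . n n] }  — shift
  I4: { [T → - . n -] }  — shift
  I5: { [T → L . e B] }  — shift
  I6: { [L → . + num], [L → . num T T], [L → num T . T], [T → . - n -], [T → . L e B], [T → . e], [T → . n n] }  — shift
  I7: { [T → e .] }  — reduce
  I8: { [T → n . n] }  — shift
  I9: { [T → n n .] }  — reduce
  I10: { [L → num T T .] }  — reduce
  I11: { [B → . +], [B → . num B], [T → L e . B] }  — shift
  I12: { [B → + .] }  — reduce
  I13: { [T → L e B .] }  — reduce
  I14: { [B → . +], [B → . num B], [B → num . B] }  — shift
  I15: { [B → num B .] }  — reduce
  I16: { [T → - n . -] }  — shift
  I17: { [T → - n - .] }  — reduce
  I18: { [L → + num .] }  — reduce

No state contains both a complete item and a shift item.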